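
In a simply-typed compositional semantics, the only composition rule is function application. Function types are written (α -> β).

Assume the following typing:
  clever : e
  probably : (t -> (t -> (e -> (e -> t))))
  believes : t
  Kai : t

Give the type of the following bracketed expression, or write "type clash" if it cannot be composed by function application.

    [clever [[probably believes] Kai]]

(e -> t)

[probably believes] — probably of type (t -> (t -> (e -> (e -> t)))) combines with believes of type t: type (t -> (e -> (e -> t))).
[[probably believes] Kai] — [probably believes] of type (t -> (e -> (e -> t))) combines with Kai of type t: type (e -> (e -> t)).
[clever [[probably believes] Kai]] — [[probably believes] Kai] of type (e -> (e -> t)) combines with clever of type e: type (e -> t).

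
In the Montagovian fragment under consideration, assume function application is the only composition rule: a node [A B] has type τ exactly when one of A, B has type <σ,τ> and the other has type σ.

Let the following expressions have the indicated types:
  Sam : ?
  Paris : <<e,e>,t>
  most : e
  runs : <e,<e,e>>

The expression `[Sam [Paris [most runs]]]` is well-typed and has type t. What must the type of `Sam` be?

At [Sam [Paris [most runs]]] (required: t): [Paris [most runs]] is t, which is not a function with range t; hence Sam is the functor — type <t,t>.

<t,t>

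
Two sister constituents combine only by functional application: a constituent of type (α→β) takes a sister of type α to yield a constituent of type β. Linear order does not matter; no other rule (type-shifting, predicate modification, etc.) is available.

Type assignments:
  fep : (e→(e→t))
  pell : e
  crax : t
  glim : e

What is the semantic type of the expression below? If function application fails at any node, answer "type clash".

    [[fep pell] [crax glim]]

type clash

[fep pell]: (e→(e→t)) applied to e yields (e→t).
[crax glim]: t and e cannot combine by function application — type clash.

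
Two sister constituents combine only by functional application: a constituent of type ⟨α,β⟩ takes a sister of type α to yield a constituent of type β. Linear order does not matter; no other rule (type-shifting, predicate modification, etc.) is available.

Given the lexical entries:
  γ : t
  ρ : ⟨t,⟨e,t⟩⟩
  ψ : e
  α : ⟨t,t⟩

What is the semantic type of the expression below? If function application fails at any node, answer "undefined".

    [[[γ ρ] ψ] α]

t

[γ ρ]: functor ρ : ⟨t,⟨e,t⟩⟩, argument γ : t; result ⟨e,t⟩.
[[γ ρ] ψ]: functor [γ ρ] : ⟨e,t⟩, argument ψ : e; result t.
[[[γ ρ] ψ] α]: functor α : ⟨t,t⟩, argument [[γ ρ] ψ] : t; result t.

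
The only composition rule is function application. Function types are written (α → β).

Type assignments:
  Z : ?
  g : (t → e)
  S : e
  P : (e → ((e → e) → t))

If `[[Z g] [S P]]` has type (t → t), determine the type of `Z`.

((t → e) → (((e → e) → t) → (t → t)))

For [[Z g] [S P]] to have type (t → t) with [S P] of type ((e → e) → t), [Z g] must be the function: [Z g] : (((e → e) → t) → (t → t)).
For [Z g] to have type (((e → e) → t) → (t → t)) with g of type (t → e), Z must be the function: Z : ((t → e) → (((e → e) → t) → (t → t))).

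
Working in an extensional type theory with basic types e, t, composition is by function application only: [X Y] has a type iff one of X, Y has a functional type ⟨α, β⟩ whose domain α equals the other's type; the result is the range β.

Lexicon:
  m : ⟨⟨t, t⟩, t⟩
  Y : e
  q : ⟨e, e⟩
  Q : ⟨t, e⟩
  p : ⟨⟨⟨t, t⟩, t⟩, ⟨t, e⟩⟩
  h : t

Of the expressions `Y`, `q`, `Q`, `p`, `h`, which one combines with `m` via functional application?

p

Y : e — m needs ⟨t, t⟩; Y needs nothing (atomic); neither fits.
q : ⟨e, e⟩ — m needs ⟨t, t⟩; q needs e; neither fits.
Q : ⟨t, e⟩ — m needs ⟨t, t⟩; Q needs t; neither fits.
p — combines: p : ⟨⟨⟨t, t⟩, t⟩, ⟨t, e⟩⟩ takes m : ⟨⟨t, t⟩, t⟩ as argument, giving ⟨t, e⟩.
h : t — m needs ⟨t, t⟩; h needs nothing (atomic); neither fits.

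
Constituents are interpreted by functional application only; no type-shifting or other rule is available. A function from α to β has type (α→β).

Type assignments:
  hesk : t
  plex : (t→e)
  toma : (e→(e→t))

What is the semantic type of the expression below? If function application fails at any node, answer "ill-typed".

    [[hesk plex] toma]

[hesk plex]: plex is (t→e), hesk is t; result e.
[[hesk plex] toma]: toma is (e→(e→t)), [hesk plex] is e; result (e→t).

(e→t)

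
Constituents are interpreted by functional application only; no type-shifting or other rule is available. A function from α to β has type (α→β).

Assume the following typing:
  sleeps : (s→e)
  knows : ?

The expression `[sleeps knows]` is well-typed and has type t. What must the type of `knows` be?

((s→e)→t)

At [sleeps knows] (required: t): sleeps is (s→e), which is not a function with range t; hence knows is the functor — type ((s→e)→t).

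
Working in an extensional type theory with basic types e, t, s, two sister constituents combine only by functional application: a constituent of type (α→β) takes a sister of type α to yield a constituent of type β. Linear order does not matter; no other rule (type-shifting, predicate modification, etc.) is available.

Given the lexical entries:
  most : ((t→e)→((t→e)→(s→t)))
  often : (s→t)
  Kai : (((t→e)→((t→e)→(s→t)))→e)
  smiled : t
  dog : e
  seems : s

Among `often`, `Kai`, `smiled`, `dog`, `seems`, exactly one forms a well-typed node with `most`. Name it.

often : (s→t) — no; most wants (t→e), and often wants s.
Kai — combines: Kai : (((t→e)→((t→e)→(s→t)))→e) takes most : ((t→e)→((t→e)→(s→t))) as argument, giving e.
smiled : t — no; most wants (t→e), and smiled wants nothing (atomic).
dog : e — no; most wants (t→e), and dog wants nothing (atomic).
seems : s — no; most wants (t→e), and seems wants nothing (atomic).

Kai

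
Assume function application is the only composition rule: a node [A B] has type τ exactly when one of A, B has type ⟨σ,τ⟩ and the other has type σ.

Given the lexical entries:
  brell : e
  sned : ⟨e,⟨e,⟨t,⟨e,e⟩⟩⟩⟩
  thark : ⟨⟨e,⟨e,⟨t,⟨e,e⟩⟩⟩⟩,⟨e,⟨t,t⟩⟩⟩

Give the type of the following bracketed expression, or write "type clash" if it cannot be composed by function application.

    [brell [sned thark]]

[sned thark]: thark is ⟨⟨e,⟨e,⟨t,⟨e,e⟩⟩⟩⟩,⟨e,⟨t,t⟩⟩⟩, sned is ⟨e,⟨e,⟨t,⟨e,e⟩⟩⟩⟩; result ⟨e,⟨t,t⟩⟩.
[brell [sned thark]]: [sned thark] is ⟨e,⟨t,t⟩⟩, brell is e; result ⟨t,t⟩.

⟨t,t⟩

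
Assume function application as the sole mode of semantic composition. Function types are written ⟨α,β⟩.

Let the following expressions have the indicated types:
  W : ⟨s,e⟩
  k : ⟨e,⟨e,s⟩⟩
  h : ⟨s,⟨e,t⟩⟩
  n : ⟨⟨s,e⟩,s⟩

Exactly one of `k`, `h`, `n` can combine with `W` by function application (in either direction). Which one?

n

k : ⟨e,⟨e,s⟩⟩ — W needs s; k needs e; neither fits.
h : ⟨s,⟨e,t⟩⟩ — W needs s; h needs s; neither fits.
n — combines: n : ⟨⟨s,e⟩,s⟩ takes W : ⟨s,e⟩ as argument, giving s.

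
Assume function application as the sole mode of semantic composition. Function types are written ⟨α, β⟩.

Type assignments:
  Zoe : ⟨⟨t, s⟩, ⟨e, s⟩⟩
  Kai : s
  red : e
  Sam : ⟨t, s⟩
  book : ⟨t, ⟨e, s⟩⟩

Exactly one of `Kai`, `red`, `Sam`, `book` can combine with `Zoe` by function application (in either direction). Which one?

Sam

Kai : s — no; Zoe wants ⟨t, s⟩, and Kai wants nothing (atomic).
red : e — no; Zoe wants ⟨t, s⟩, and red wants nothing (atomic).
Sam — combines: Zoe : ⟨⟨t, s⟩, ⟨e, s⟩⟩ takes Sam : ⟨t, s⟩ as argument, giving ⟨e, s⟩.
book : ⟨t, ⟨e, s⟩⟩ — no; Zoe wants ⟨t, s⟩, and book wants t.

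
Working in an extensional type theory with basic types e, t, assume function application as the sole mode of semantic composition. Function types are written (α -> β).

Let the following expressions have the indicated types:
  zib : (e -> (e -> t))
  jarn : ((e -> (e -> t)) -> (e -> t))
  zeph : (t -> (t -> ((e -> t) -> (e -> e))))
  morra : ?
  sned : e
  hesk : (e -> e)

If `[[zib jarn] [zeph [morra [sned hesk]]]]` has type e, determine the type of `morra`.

(e -> ((t -> (t -> ((e -> t) -> (e -> e)))) -> ((e -> t) -> e)))

[[zib jarn] [zeph [morra [sned hesk]]]] must have type e. The sister [zib jarn] has type (e -> t); that is not a function onto e, so [zeph [morra [sned hesk]]] must be the functor, of type ((e -> t) -> e).
[zeph [morra [sned hesk]]] must have type ((e -> t) -> e). The sister zeph has type (t -> (t -> ((e -> t) -> (e -> e)))); that is not a function onto ((e -> t) -> e), so [morra [sned hesk]] must be the functor, of type ((t -> (t -> ((e -> t) -> (e -> e)))) -> ((e -> t) -> e)).
[morra [sned hesk]] must have type ((t -> (t -> ((e -> t) -> (e -> e)))) -> ((e -> t) -> e)). The sister [sned hesk] has type e; that is not a function onto ((t -> (t -> ((e -> t) -> (e -> e)))) -> ((e -> t) -> e)), so morra must be the functor, of type (e -> ((t -> (t -> ((e -> t) -> (e -> e)))) -> ((e -> t) -> e))).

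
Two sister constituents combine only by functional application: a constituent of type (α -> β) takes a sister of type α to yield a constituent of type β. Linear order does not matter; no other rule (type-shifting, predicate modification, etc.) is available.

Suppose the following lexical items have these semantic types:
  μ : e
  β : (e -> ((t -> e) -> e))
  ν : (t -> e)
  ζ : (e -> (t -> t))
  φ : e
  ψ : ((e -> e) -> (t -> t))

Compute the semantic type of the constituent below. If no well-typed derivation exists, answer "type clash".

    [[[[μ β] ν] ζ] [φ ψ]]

[μ β]: β is (e -> ((t -> e) -> e)), μ is e; result ((t -> e) -> e).
[[μ β] ν]: [μ β] is ((t -> e) -> e), ν is (t -> e); result e.
[[[μ β] ν] ζ]: ζ is (e -> (t -> t)), [[μ β] ν] is e; result (t -> t).
[φ ψ]: e with ((e -> e) -> (t -> t)) — neither is a function whose domain matches the other; composition fails here.

type clash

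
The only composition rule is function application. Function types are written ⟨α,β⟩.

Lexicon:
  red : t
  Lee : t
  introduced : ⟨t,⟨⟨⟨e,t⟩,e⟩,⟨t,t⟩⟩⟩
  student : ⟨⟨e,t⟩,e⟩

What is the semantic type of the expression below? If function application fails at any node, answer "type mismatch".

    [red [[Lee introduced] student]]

[Lee introduced] — introduced of type ⟨t,⟨⟨⟨e,t⟩,e⟩,⟨t,t⟩⟩⟩ combines with Lee of type t: type ⟨⟨⟨e,t⟩,e⟩,⟨t,t⟩⟩.
[[Lee introduced] student] — [Lee introduced] of type ⟨⟨⟨e,t⟩,e⟩,⟨t,t⟩⟩ combines with student of type ⟨⟨e,t⟩,e⟩: type ⟨t,t⟩.
[red [[Lee introduced] student]] — [[Lee introduced] student] of type ⟨t,t⟩ combines with red of type t: type t.

t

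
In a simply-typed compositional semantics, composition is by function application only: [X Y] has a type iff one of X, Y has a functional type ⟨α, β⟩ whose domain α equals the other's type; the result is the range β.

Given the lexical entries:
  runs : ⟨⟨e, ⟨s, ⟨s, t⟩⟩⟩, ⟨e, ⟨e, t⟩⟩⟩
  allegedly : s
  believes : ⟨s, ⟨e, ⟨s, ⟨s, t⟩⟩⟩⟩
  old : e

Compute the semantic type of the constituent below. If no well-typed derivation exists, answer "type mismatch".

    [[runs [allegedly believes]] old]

⟨e, t⟩

[allegedly believes] — believes of type ⟨s, ⟨e, ⟨s, ⟨s, t⟩⟩⟩⟩ combines with allegedly of type s: type ⟨e, ⟨s, ⟨s, t⟩⟩⟩.
[runs [allegedly believes]] — runs of type ⟨⟨e, ⟨s, ⟨s, t⟩⟩⟩, ⟨e, ⟨e, t⟩⟩⟩ combines with [allegedly believes] of type ⟨e, ⟨s, ⟨s, t⟩⟩⟩: type ⟨e, ⟨e, t⟩⟩.
[[runs [allegedly believes]] old] — [runs [allegedly believes]] of type ⟨e, ⟨e, t⟩⟩ combines with old of type e: type ⟨e, t⟩.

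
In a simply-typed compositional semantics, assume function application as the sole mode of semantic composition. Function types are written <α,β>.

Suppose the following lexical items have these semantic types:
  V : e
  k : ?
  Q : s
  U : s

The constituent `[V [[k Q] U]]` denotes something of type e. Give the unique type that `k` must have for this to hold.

[V [[k Q] U]] must have type e. The sister V has type e; that is not a function onto e, so [[k Q] U] must be the functor, of type <e,e>.
[[k Q] U] must have type <e,e>. The sister U has type s; that is not a function onto <e,e>, so [k Q] must be the functor, of type <s,<e,e>>.
[k Q] must have type <s,<e,e>>. The sister Q has type s; that is not a function onto <s,<e,e>>, so k must be the functor, of type <s,<s,<e,e>>>.

<s,<s,<e,e>>>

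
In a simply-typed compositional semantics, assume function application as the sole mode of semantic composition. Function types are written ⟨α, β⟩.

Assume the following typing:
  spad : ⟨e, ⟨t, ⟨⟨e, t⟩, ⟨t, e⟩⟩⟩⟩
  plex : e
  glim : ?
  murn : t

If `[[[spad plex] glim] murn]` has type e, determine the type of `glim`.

⟨⟨t, ⟨⟨e, t⟩, ⟨t, e⟩⟩⟩, ⟨t, e⟩⟩

At [[[spad plex] glim] murn] (required: e): murn is t, which is not a function with range e; hence [[spad plex] glim] is the functor — type ⟨t, e⟩.
At [[spad plex] glim] (required: ⟨t, e⟩): [spad plex] is ⟨t, ⟨⟨e, t⟩, ⟨t, e⟩⟩⟩, which is not a function with range ⟨t, e⟩; hence glim is the functor — type ⟨⟨t, ⟨⟨e, t⟩, ⟨t, e⟩⟩⟩, ⟨t, e⟩⟩.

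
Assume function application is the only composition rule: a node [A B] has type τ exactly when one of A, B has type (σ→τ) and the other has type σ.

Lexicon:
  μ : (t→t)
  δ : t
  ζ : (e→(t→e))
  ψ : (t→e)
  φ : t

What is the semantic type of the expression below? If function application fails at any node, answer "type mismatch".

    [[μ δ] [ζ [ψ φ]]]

e

[μ δ] — μ of type (t→t) combines with δ of type t: type t.
[ψ φ] — ψ of type (t→e) combines with φ of type t: type e.
[ζ [ψ φ]] — ζ of type (e→(t→e)) combines with [ψ φ] of type e: type (t→e).
[[μ δ] [ζ [ψ φ]]] — [ζ [ψ φ]] of type (t→e) combines with [μ δ] of type t: type e.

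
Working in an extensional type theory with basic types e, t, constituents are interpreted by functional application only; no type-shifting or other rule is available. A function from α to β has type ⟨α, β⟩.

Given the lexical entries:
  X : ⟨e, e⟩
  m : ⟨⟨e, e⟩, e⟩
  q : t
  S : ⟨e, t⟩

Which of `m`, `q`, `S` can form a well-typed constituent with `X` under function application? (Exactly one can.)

m

m — combines: m : ⟨⟨e, e⟩, e⟩ takes X : ⟨e, e⟩ as argument, giving e.
q : t — X needs e; q needs nothing (atomic); neither fits.
S : ⟨e, t⟩ — X needs e; S needs e; neither fits.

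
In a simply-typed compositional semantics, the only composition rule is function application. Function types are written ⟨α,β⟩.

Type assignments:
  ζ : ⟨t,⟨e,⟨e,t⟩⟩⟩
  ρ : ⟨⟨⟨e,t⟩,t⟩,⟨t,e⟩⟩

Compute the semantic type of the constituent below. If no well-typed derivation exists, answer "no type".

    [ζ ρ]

no type

At [ζ ρ]: neither ⟨t,⟨e,⟨e,t⟩⟩⟩ nor ⟨⟨⟨e,t⟩,t⟩,⟨t,e⟩⟩ can take the other as argument; the node is ill-typed.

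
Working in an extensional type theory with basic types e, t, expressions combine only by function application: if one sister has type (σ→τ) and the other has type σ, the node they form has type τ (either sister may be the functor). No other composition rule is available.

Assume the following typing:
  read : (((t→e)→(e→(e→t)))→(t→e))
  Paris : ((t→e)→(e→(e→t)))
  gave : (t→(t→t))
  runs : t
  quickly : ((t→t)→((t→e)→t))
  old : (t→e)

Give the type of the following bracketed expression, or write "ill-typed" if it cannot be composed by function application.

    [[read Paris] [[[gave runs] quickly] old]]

[read Paris]: read is (((t→e)→(e→(e→t)))→(t→e)), Paris is ((t→e)→(e→(e→t))); result (t→e).
[gave runs]: gave is (t→(t→t)), runs is t; result (t→t).
[[gave runs] quickly]: quickly is ((t→t)→((t→e)→t)), [gave runs] is (t→t); result ((t→e)→t).
[[[gave runs] quickly] old]: [[gave runs] quickly] is ((t→e)→t), old is (t→e); result t.
[[read Paris] [[[gave runs] quickly] old]]: [read Paris] is (t→e), [[[gave runs] quickly] old] is t; result e.

e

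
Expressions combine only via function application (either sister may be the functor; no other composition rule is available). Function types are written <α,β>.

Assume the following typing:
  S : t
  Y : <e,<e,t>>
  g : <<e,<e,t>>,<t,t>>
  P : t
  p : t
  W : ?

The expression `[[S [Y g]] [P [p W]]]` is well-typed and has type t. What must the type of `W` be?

<t,<t,<t,t>>>

[[S [Y g]] [P [p W]]] is required to be t. [S [Y g]] : t cannot yield t as functor, so [P [p W]] : <t,t>.
[P [p W]] is required to be <t,t>. P : t cannot yield <t,t> as functor, so [p W] : <t,<t,t>>.
[p W] is required to be <t,<t,t>>. p : t cannot yield <t,<t,t>> as functor, so W : <t,<t,<t,t>>>.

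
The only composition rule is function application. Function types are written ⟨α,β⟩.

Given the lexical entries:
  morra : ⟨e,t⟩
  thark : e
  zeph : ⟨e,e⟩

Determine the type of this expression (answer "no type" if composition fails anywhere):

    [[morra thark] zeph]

no type

At [morra thark], morra : ⟨e,t⟩ takes thark : e, giving t.
At [[morra thark] zeph]: neither t nor ⟨e,e⟩ can take the other as argument; the node is ill-typed.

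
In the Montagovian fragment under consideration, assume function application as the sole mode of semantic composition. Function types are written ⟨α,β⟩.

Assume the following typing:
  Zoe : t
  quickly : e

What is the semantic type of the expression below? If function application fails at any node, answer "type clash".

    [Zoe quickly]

type clash

[Zoe quickly]: t and e cannot combine by function application — type clash.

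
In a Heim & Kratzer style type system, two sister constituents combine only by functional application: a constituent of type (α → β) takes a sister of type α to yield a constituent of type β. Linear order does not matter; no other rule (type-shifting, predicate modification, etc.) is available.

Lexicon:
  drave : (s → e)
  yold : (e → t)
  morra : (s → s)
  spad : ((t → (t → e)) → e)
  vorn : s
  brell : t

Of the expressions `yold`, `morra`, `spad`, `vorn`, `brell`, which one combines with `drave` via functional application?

vorn

yold : (e → t) — drave needs s; yold needs e; neither fits.
morra : (s → s) — drave needs s; morra needs s; neither fits.
spad : ((t → (t → e)) → e) — drave needs s; spad needs (t → (t → e)); neither fits.
vorn — combines: drave : (s → e) takes vorn : s as argument, giving e.
brell : t — drave needs s; brell needs nothing (atomic); neither fits.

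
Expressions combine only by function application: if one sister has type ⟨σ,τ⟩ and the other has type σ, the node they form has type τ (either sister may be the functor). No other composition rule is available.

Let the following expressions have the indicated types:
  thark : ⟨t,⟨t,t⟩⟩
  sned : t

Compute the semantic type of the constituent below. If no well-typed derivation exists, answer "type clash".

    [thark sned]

⟨t,t⟩

[thark sned]: ⟨t,⟨t,t⟩⟩ applied to t yields ⟨t,t⟩.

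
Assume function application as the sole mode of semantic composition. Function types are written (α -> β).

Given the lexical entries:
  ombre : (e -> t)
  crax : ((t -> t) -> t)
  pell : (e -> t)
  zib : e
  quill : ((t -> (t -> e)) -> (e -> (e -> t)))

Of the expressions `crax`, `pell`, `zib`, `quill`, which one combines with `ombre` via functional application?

crax : ((t -> t) -> t) — no; ombre wants e, and crax wants (t -> t).
pell : (e -> t) — no; ombre wants e, and pell wants e.
zib — combines: ombre : (e -> t) takes zib : e as argument, giving t.
quill : ((t -> (t -> e)) -> (e -> (e -> t))) — no; ombre wants e, and quill wants (t -> (t -> e)).

zib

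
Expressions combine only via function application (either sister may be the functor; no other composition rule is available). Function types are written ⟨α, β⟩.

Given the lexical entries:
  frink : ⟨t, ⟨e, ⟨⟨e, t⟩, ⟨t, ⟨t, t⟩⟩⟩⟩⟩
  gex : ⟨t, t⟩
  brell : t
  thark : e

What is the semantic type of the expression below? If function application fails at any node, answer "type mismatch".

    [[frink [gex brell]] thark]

[gex brell]: functor gex : ⟨t, t⟩, argument brell : t; result t.
[frink [gex brell]]: functor frink : ⟨t, ⟨e, ⟨⟨e, t⟩, ⟨t, ⟨t, t⟩⟩⟩⟩⟩, argument [gex brell] : t; result ⟨e, ⟨⟨e, t⟩, ⟨t, ⟨t, t⟩⟩⟩⟩.
[[frink [gex brell]] thark]: functor [frink [gex brell]] : ⟨e, ⟨⟨e, t⟩, ⟨t, ⟨t, t⟩⟩⟩⟩, argument thark : e; result ⟨⟨e, t⟩, ⟨t, ⟨t, t⟩⟩⟩.

⟨⟨e, t⟩, ⟨t, ⟨t, t⟩⟩⟩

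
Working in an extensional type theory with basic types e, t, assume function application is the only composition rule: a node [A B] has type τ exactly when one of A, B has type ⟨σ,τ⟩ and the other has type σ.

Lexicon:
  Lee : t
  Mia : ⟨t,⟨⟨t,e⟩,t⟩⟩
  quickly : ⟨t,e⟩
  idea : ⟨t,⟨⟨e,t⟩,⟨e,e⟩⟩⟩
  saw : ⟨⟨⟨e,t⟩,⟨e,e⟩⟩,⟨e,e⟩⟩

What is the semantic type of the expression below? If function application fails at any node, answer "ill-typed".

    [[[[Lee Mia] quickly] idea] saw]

[Lee Mia]: functor Mia : ⟨t,⟨⟨t,e⟩,t⟩⟩, argument Lee : t; result ⟨⟨t,e⟩,t⟩.
[[Lee Mia] quickly]: functor [Lee Mia] : ⟨⟨t,e⟩,t⟩, argument quickly : ⟨t,e⟩; result t.
[[[Lee Mia] quickly] idea]: functor idea : ⟨t,⟨⟨e,t⟩,⟨e,e⟩⟩⟩, argument [[Lee Mia] quickly] : t; result ⟨⟨e,t⟩,⟨e,e⟩⟩.
[[[[Lee Mia] quickly] idea] saw]: functor saw : ⟨⟨⟨e,t⟩,⟨e,e⟩⟩,⟨e,e⟩⟩, argument [[[Lee Mia] quickly] idea] : ⟨⟨e,t⟩,⟨e,e⟩⟩; result ⟨e,e⟩.

⟨e,e⟩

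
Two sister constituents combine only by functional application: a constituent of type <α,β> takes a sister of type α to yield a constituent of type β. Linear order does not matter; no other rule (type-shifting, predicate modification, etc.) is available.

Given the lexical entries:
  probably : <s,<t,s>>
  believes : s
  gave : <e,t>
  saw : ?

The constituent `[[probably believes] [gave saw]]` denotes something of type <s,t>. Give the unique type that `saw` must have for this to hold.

<<e,t>,<<t,s>,<s,t>>>

At [[probably believes] [gave saw]] (required: <s,t>): [probably believes] is <t,s>, which is not a function with range <s,t>; hence [gave saw] is the functor — type <<t,s>,<s,t>>.
At [gave saw] (required: <<t,s>,<s,t>>): gave is <e,t>, which is not a function with range <<t,s>,<s,t>>; hence saw is the functor — type <<e,t>,<<t,s>,<s,t>>>.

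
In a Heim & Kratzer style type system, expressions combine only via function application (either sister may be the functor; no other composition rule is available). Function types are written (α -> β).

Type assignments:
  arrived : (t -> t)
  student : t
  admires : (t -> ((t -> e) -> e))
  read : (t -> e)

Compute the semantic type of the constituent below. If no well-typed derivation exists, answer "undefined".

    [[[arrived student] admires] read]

e

[arrived student]: (t -> t) applied to t yields t.
[[arrived student] admires]: (t -> ((t -> e) -> e)) applied to t yields ((t -> e) -> e).
[[[arrived student] admires] read]: ((t -> e) -> e) applied to (t -> e) yields e.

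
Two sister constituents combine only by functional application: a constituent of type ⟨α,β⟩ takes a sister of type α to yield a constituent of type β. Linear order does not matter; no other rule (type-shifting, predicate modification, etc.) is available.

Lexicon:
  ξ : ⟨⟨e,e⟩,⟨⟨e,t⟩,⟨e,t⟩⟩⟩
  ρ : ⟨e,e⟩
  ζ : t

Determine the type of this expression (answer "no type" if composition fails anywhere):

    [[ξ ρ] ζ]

no type

[ξ ρ]: functor ξ : ⟨⟨e,e⟩,⟨⟨e,t⟩,⟨e,t⟩⟩⟩, argument ρ : ⟨e,e⟩; result ⟨⟨e,t⟩,⟨e,t⟩⟩.
[[ξ ρ] ζ]: ⟨⟨e,t⟩,⟨e,t⟩⟩ with t — neither is a function whose domain matches the other; composition fails here.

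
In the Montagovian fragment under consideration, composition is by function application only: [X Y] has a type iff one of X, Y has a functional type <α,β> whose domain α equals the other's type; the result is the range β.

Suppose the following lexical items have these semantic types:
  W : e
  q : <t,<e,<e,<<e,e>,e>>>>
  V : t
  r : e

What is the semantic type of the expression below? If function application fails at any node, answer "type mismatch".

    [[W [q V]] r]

[q V] — q of type <t,<e,<e,<<e,e>,e>>>> combines with V of type t: type <e,<e,<<e,e>,e>>>.
[W [q V]] — [q V] of type <e,<e,<<e,e>,e>>> combines with W of type e: type <e,<<e,e>,e>>.
[[W [q V]] r] — [W [q V]] of type <e,<<e,e>,e>> combines with r of type e: type <<e,e>,e>.

<<e,e>,e>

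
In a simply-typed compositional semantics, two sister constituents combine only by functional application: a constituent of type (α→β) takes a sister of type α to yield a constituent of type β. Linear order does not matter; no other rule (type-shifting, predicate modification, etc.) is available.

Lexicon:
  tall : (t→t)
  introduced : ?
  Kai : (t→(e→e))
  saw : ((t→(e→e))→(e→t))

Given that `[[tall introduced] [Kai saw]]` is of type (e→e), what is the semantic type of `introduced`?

((t→t)→((e→t)→(e→e)))

[[tall introduced] [Kai saw]] is required to be (e→e). [Kai saw] : (e→t) cannot yield (e→e) as functor, so [tall introduced] : ((e→t)→(e→e)).
[tall introduced] is required to be ((e→t)→(e→e)). tall : (t→t) cannot yield ((e→t)→(e→e)) as functor, so introduced : ((t→t)→((e→t)→(e→e))).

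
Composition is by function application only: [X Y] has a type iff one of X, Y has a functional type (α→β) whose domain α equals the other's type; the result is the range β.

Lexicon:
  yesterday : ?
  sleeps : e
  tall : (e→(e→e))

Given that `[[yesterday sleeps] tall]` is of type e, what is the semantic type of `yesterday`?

At [[yesterday sleeps] tall] (required: e): tall is (e→(e→e)), which is not a function with range e; hence [yesterday sleeps] is the functor — type ((e→(e→e))→e).
At [yesterday sleeps] (required: ((e→(e→e))→e)): sleeps is e, which is not a function with range ((e→(e→e))→e); hence yesterday is the functor — type (e→((e→(e→e))→e)).

(e→((e→(e→e))→e))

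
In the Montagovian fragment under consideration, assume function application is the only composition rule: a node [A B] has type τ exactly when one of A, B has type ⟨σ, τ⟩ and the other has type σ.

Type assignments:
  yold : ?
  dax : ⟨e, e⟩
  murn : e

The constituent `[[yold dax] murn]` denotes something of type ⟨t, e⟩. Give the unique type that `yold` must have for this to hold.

⟨⟨e, e⟩, ⟨e, ⟨t, e⟩⟩⟩

For [[yold dax] murn] to have type ⟨t, e⟩ with murn of type e, [yold dax] must be the function: [yold dax] : ⟨e, ⟨t, e⟩⟩.
For [yold dax] to have type ⟨e, ⟨t, e⟩⟩ with dax of type ⟨e, e⟩, yold must be the function: yold : ⟨⟨e, e⟩, ⟨e, ⟨t, e⟩⟩⟩.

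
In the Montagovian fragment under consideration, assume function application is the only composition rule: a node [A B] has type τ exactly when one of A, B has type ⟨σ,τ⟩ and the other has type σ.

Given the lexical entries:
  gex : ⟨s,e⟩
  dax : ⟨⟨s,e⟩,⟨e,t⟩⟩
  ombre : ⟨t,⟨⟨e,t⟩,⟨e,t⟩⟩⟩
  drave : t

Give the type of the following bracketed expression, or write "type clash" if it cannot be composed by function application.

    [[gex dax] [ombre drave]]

[gex dax]: functor dax : ⟨⟨s,e⟩,⟨e,t⟩⟩, argument gex : ⟨s,e⟩; result ⟨e,t⟩.
[ombre drave]: functor ombre : ⟨t,⟨⟨e,t⟩,⟨e,t⟩⟩⟩, argument drave : t; result ⟨⟨e,t⟩,⟨e,t⟩⟩.
[[gex dax] [ombre drave]]: functor [ombre drave] : ⟨⟨e,t⟩,⟨e,t⟩⟩, argument [gex dax] : ⟨e,t⟩; result ⟨e,t⟩.

⟨e,t⟩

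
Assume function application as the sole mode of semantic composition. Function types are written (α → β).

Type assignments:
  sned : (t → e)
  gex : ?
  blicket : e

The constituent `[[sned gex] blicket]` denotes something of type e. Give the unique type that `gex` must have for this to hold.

((t → e) → (e → e))

[[sned gex] blicket] is required to be e. blicket : e cannot yield e as functor, so [sned gex] : (e → e).
[sned gex] is required to be (e → e). sned : (t → e) cannot yield (e → e) as functor, so gex : ((t → e) → (e → e)).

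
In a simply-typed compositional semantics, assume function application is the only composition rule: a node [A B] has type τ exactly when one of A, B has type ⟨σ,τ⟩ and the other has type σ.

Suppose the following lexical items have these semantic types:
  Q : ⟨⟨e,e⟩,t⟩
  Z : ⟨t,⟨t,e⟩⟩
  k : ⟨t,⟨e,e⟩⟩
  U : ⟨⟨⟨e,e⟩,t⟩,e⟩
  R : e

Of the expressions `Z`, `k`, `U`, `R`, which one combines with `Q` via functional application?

Z : ⟨t,⟨t,e⟩⟩ — no; Q wants ⟨e,e⟩, and Z wants t.
k : ⟨t,⟨e,e⟩⟩ — no; Q wants ⟨e,e⟩, and k wants t.
U — combines: U : ⟨⟨⟨e,e⟩,t⟩,e⟩ takes Q : ⟨⟨e,e⟩,t⟩ as argument, giving e.
R : e — no; Q wants ⟨e,e⟩, and R wants nothing (atomic).

U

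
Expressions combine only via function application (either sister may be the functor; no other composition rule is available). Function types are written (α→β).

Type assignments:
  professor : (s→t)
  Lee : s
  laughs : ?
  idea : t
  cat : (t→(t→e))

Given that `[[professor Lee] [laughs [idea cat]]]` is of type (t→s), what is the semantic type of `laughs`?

((t→e)→(t→(t→s)))

For [[professor Lee] [laughs [idea cat]]] to have type (t→s) with [professor Lee] of type t, [laughs [idea cat]] must be the function: [laughs [idea cat]] : (t→(t→s)).
For [laughs [idea cat]] to have type (t→(t→s)) with [idea cat] of type (t→e), laughs must be the function: laughs : ((t→e)→(t→(t→s))).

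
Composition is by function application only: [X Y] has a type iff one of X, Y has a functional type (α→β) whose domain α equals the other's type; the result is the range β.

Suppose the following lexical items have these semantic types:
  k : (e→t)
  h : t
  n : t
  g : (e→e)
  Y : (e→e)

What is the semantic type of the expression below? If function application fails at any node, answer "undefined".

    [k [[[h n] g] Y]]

At [h n]: neither t nor t can take the other as argument; the node is ill-typed.

undefined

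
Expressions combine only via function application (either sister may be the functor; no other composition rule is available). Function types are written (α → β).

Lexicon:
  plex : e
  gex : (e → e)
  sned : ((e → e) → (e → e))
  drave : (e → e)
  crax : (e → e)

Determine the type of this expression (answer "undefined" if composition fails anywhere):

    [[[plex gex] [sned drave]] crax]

[plex gex]: functor gex : (e → e), argument plex : e; result e.
[sned drave]: functor sned : ((e → e) → (e → e)), argument drave : (e → e); result (e → e).
[[plex gex] [sned drave]]: functor [sned drave] : (e → e), argument [plex gex] : e; result e.
[[[plex gex] [sned drave]] crax]: functor crax : (e → e), argument [[plex gex] [sned drave]] : e; result e.

e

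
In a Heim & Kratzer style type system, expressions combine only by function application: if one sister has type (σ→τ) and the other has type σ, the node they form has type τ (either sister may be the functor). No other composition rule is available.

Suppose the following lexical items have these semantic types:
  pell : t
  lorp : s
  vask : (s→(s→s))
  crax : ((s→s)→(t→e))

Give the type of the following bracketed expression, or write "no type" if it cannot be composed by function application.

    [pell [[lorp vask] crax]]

e

[lorp vask]: (s→(s→s)) applied to s yields (s→s).
[[lorp vask] crax]: ((s→s)→(t→e)) applied to (s→s) yields (t→e).
[pell [[lorp vask] crax]]: (t→e) applied to t yields e.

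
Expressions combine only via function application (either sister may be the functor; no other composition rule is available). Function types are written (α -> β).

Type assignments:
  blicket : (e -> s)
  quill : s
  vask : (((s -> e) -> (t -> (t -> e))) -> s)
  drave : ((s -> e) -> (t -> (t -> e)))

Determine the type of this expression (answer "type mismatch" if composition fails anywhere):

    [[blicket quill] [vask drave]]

type mismatch

At [blicket quill]: neither (e -> s) nor s can take the other as argument; the node is ill-typed.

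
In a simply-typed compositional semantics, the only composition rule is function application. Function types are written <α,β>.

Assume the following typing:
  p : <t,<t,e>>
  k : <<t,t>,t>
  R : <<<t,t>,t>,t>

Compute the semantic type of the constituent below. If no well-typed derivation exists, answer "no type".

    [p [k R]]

<t,e>

[k R]: R is <<<t,t>,t>,t>, k is <<t,t>,t>; result t.
[p [k R]]: p is <t,<t,e>>, [k R] is t; result <t,e>.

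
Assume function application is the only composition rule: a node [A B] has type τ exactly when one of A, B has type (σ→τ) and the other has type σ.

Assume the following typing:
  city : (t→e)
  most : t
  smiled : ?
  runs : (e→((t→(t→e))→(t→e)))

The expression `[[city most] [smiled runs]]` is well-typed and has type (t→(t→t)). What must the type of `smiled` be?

((e→((t→(t→e))→(t→e)))→(e→(t→(t→t))))

At [[city most] [smiled runs]] (required: (t→(t→t))): [city most] is e, which is not a function with range (t→(t→t)); hence [smiled runs] is the functor — type (e→(t→(t→t))).
At [smiled runs] (required: (e→(t→(t→t)))): runs is (e→((t→(t→e))→(t→e))), which is not a function with range (e→(t→(t→t))); hence smiled is the functor — type ((e→((t→(t→e))→(t→e)))→(e→(t→(t→t)))).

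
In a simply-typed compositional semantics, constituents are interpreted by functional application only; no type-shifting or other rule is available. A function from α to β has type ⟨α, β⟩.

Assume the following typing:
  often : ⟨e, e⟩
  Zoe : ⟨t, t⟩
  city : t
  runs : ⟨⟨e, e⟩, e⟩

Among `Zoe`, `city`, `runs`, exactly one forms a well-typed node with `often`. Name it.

runs

Zoe : ⟨t, t⟩ — no; often wants e, and Zoe wants t.
city : t — no; often wants e, and city wants nothing (atomic).
runs — combines: runs : ⟨⟨e, e⟩, e⟩ takes often : ⟨e, e⟩ as argument, giving e.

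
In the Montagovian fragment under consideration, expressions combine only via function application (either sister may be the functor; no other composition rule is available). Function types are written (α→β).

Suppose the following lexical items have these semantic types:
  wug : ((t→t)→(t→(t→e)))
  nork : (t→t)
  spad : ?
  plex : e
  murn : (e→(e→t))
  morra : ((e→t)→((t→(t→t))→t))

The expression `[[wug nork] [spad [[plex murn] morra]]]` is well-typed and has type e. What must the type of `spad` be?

[[wug nork] [spad [[plex murn] morra]]] is required to be e. [wug nork] : (t→(t→e)) cannot yield e as functor, so [spad [[plex murn] morra]] : ((t→(t→e))→e).
[spad [[plex murn] morra]] is required to be ((t→(t→e))→e). [[plex murn] morra] : ((t→(t→t))→t) cannot yield ((t→(t→e))→e) as functor, so spad : (((t→(t→t))→t)→((t→(t→e))→e)).

(((t→(t→t))→t)→((t→(t→e))→e))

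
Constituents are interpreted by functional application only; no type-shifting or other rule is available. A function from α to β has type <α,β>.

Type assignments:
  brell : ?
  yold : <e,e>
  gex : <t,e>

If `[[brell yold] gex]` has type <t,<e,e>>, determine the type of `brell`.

[[brell yold] gex] must have type <t,<e,e>>. The sister gex has type <t,e>; that is not a function onto <t,<e,e>>, so [brell yold] must be the functor, of type <<t,e>,<t,<e,e>>>.
[brell yold] must have type <<t,e>,<t,<e,e>>>. The sister yold has type <e,e>; that is not a function onto <<t,e>,<t,<e,e>>>, so brell must be the functor, of type <<e,e>,<<t,e>,<t,<e,e>>>>.

<<e,e>,<<t,e>,<t,<e,e>>>>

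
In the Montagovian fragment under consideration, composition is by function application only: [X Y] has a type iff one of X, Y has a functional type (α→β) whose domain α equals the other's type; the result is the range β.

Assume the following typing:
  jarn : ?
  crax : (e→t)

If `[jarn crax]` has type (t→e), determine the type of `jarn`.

((e→t)→(t→e))

[jarn crax] is required to be (t→e). crax : (e→t) cannot yield (t→e) as functor, so jarn : ((e→t)→(t→e)).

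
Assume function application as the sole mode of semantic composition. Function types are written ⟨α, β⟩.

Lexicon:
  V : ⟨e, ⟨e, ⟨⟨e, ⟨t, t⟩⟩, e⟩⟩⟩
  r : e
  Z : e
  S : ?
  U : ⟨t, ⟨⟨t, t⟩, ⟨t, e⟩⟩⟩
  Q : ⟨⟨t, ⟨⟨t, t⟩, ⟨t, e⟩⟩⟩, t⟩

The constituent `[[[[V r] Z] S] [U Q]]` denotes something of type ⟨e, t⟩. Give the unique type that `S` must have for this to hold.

⟨⟨⟨e, ⟨t, t⟩⟩, e⟩, ⟨t, ⟨e, t⟩⟩⟩

[[[[V r] Z] S] [U Q]] is required to be ⟨e, t⟩. [U Q] : t cannot yield ⟨e, t⟩ as functor, so [[[V r] Z] S] : ⟨t, ⟨e, t⟩⟩.
[[[V r] Z] S] is required to be ⟨t, ⟨e, t⟩⟩. [[V r] Z] : ⟨⟨e, ⟨t, t⟩⟩, e⟩ cannot yield ⟨t, ⟨e, t⟩⟩ as functor, so S : ⟨⟨⟨e, ⟨t, t⟩⟩, e⟩, ⟨t, ⟨e, t⟩⟩⟩.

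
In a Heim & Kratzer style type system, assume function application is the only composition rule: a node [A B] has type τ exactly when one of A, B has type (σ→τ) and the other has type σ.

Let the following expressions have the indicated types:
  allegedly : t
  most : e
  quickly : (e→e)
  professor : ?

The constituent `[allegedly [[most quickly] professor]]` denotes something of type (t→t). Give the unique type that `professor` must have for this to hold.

(e→(t→(t→t)))

[allegedly [[most quickly] professor]] is required to be (t→t). allegedly : t cannot yield (t→t) as functor, so [[most quickly] professor] : (t→(t→t)).
[[most quickly] professor] is required to be (t→(t→t)). [most quickly] : e cannot yield (t→(t→t)) as functor, so professor : (e→(t→(t→t))).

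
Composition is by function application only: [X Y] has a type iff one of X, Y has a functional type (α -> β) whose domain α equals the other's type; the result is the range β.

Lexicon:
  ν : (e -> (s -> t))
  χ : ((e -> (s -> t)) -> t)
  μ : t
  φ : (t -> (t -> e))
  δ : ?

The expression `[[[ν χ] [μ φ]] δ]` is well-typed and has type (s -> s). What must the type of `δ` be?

(e -> (s -> s))

[[[ν χ] [μ φ]] δ] is required to be (s -> s). [[ν χ] [μ φ]] : e cannot yield (s -> s) as functor, so δ : (e -> (s -> s)).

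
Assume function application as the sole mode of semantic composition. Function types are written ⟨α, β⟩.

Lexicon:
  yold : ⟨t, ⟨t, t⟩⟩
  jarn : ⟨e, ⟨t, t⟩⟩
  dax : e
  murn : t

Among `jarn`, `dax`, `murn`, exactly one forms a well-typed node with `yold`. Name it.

jarn : ⟨e, ⟨t, t⟩⟩ — does not combine with yold.
dax : e — does not combine with yold.
murn — combines: yold : ⟨t, ⟨t, t⟩⟩ takes murn : t as argument, giving ⟨t, t⟩.

murn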